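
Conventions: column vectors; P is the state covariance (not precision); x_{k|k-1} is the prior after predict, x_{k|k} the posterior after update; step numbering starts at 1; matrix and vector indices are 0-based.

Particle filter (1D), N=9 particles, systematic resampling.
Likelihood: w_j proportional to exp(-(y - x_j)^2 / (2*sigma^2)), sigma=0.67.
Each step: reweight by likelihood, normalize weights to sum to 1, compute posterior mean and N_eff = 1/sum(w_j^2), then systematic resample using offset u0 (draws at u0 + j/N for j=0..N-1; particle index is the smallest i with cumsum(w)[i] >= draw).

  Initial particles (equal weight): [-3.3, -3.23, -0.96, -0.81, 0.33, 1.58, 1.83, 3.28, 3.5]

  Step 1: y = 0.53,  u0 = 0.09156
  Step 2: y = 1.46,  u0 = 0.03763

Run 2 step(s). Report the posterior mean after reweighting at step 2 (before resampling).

post_mean = 1.2578

step 1: w=[0.0000, 0.0000, 0.0520, 0.0835, 0.5898, 0.1806, 0.0939, 0.0001, 0.0000]  mean=0.5349  Neff=2.5061  idx=[3, 4, 4, 4, 4, 4, 5, 5, 6]
step 2: w=[0.0008, 0.0598, 0.0598, 0.0598, 0.0598, 0.0598, 0.2438, 0.2438, 0.2127]  mean=1.2578  Neff=5.4937  idx=[1, 3, 5, 6, 6, 7, 7, 8, 8]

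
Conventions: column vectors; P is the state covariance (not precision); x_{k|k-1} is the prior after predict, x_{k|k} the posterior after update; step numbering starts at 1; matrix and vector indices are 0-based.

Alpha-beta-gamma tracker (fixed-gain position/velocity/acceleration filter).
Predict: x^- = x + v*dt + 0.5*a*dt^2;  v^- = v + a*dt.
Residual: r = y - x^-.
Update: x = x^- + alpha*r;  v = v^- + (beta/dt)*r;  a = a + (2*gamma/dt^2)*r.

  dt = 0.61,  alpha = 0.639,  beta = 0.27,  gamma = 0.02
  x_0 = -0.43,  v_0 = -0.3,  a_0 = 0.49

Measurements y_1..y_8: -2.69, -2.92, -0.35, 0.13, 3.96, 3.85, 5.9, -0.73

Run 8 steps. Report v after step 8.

step 1: x_pred=-0.5218  r=-2.1682  x^+=-1.9073  v^+=-0.9608  a^+=0.2569
step 2: x_pred=-2.4456  r=-0.4744  x^+=-2.7487  v^+=-1.0140  a^+=0.2059
step 3: x_pred=-3.3290  r=2.9790  x^+=-1.4254  v^+=0.4301  a^+=0.5262
step 4: x_pred=-1.0651  r=1.1951  x^+=-0.3014  v^+=1.2801  a^+=0.6546
step 5: x_pred=0.6012  r=3.3588  x^+=2.7475  v^+=3.1661  a^+=1.0157
step 6: x_pred=4.8678  r=-1.0178  x^+=4.2174  v^+=3.3352  a^+=0.9063
step 7: x_pred=6.4205  r=-0.5205  x^+=6.0879  v^+=3.6576  a^+=0.8503
step 8: x_pred=8.4773  r=-9.2073  x^+=2.5938  v^+=0.1010  a^+=-0.1394

v_post = 0.1010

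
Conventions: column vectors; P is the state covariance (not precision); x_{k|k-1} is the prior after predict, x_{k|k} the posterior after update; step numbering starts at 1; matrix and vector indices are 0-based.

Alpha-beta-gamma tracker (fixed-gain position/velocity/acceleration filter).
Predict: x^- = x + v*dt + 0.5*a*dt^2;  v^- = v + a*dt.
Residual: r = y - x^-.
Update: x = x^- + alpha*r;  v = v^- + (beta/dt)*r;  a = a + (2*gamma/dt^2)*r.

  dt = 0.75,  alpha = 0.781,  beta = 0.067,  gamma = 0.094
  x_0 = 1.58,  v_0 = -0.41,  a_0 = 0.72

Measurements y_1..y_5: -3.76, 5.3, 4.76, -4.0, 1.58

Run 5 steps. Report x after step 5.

step 1: x_pred=1.4750  r=-5.2350  x^+=-2.6135  v^+=-0.3377  a^+=-1.0297
step 2: x_pred=-3.1564  r=8.4564  x^+=3.4481  v^+=-0.3545  a^+=1.7967
step 3: x_pred=3.6875  r=1.0725  x^+=4.5251  v^+=1.0888  a^+=2.1551
step 4: x_pred=5.9479  r=-9.9479  x^+=-1.8214  v^+=1.8165  a^+=-1.1697
step 5: x_pred=-0.7880  r=2.3680  x^+=1.0614  v^+=1.1508  a^+=-0.3783

x_post = 1.0614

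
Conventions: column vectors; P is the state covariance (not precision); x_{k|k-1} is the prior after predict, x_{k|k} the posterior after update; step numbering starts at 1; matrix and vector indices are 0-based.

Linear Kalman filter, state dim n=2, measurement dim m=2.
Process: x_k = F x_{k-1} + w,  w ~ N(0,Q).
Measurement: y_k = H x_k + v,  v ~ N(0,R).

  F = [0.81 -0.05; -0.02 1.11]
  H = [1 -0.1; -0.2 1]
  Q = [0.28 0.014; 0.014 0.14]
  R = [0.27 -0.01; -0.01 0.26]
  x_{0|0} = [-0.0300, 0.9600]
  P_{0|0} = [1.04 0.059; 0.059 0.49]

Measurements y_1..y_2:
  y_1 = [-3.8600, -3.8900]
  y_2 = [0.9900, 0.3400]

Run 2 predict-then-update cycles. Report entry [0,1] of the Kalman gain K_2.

step 1: x^-=[-0.0723, 1.0662]  P^-=[0.9588 0.0231; 0.0231 0.7415]  S=[1.2316 -0.2524; -0.2524 1.0307]  K=[0.7823 0.0279; 0.1106 0.7421]  nu=[-3.6811, -4.9707]  x^+=[-3.0909, -3.0295]  P^+=[0.2152 0.0425; 0.0425 0.2003]
step 2: x^-=[-2.3521, -3.3009]  P^-=[0.4183 0.0376; 0.0376 0.3850]  S=[0.6846 -0.0938; -0.0938 0.6467]  K=[0.6078 0.0170; 0.0803 0.5954]  nu=[3.0120, 3.1705]  x^+=[-0.4677, -1.1715]  P^+=[0.1671 0.0318; 0.0318 0.1603]

K[0,1] = 0.0170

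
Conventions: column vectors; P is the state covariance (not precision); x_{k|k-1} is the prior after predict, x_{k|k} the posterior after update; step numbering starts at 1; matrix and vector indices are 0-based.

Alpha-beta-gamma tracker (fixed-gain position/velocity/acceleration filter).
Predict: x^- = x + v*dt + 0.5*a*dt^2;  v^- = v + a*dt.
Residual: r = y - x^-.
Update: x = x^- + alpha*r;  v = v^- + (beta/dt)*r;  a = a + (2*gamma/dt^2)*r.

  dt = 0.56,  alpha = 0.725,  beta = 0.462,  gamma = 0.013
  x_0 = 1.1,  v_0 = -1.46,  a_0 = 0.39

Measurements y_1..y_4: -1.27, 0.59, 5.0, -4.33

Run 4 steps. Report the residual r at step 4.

step 1: x_pred=0.3436  r=-1.6136  x^+=-0.8263  v^+=-2.5728  a^+=0.2562
step 2: x_pred=-2.2269  r=2.8169  x^+=-0.1846  v^+=-0.1054  a^+=0.4898
step 3: x_pred=-0.1669  r=5.1669  x^+=3.5791  v^+=4.4315  a^+=0.9181
step 4: x_pred=6.2047  r=-10.5347  x^+=-1.4329  v^+=-3.7455  a^+=0.0447

resid = -10.5347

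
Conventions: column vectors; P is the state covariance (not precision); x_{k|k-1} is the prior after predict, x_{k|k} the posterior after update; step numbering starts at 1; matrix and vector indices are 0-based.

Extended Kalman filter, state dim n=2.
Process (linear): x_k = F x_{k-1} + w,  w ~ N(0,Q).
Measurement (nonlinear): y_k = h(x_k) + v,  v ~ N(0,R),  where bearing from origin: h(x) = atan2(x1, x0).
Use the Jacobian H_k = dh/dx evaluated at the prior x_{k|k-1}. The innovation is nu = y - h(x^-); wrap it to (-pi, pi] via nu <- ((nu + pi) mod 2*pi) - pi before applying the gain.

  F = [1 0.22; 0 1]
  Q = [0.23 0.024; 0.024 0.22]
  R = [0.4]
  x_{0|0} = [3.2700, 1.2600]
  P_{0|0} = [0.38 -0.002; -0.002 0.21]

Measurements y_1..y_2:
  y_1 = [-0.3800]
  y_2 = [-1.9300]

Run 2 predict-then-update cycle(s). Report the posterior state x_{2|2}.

step 1: x^-=[3.5472, 1.2600]  P^-=[0.6193 0.0682; 0.0682 0.4300]  H_jac=[-0.0889 0.2503]  S=[0.4288]  K=[-0.0886; 0.2369]  nu=[-0.7213]  x^+=[3.6111, 1.0891]  P^+=[0.6159 0.0772; 0.0772 0.4059]
step 2: x^-=[3.8507, 1.0891]  P^-=[0.8995 0.1905; 0.1905 0.6259]  H_jac=[-0.0680 0.2405]  S=[0.4341]  K=[-0.0354; 0.3169]  nu=[-2.2056]  x^+=[3.9288, 0.3903]  P^+=[0.8990 0.1954; 0.1954 0.5824]

x_post = [3.9288, 0.3903]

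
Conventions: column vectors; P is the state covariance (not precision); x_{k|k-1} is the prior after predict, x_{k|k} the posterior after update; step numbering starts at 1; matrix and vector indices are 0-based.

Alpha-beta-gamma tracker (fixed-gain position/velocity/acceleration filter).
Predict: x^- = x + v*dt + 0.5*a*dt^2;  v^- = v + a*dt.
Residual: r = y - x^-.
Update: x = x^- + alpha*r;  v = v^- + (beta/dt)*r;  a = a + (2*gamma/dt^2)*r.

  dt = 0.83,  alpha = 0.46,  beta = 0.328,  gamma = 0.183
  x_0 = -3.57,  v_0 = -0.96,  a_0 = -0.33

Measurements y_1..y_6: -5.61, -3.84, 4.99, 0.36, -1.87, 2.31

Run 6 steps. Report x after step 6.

x_post = 6.1823

step 1: x_pred=-4.4805  r=-1.1295  x^+=-5.0001  v^+=-1.6803  a^+=-0.9301
step 2: x_pred=-6.7150  r=2.8750  x^+=-5.3925  v^+=-1.3161  a^+=0.5974
step 3: x_pred=-6.2791  r=11.2691  x^+=-1.0953  v^+=3.6331  a^+=6.5844
step 4: x_pred=4.1881  r=-3.8281  x^+=2.4272  v^+=7.5853  a^+=4.5506
step 5: x_pred=10.2905  r=-12.1605  x^+=4.6967  v^+=6.5568  a^+=-1.9100
step 6: x_pred=9.4809  r=-7.1709  x^+=6.1823  v^+=2.1377  a^+=-5.7198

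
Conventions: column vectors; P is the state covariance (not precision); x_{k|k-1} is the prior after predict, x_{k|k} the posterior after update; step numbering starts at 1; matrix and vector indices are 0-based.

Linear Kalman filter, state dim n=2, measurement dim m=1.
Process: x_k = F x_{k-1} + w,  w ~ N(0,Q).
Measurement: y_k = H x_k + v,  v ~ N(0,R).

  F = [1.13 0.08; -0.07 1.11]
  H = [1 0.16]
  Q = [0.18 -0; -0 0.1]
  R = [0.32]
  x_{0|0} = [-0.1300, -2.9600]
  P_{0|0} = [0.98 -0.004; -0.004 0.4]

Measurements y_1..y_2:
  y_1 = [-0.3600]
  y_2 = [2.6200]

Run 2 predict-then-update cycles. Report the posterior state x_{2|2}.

x_post = [1.8623, -3.3839]

step 1: x^-=[-0.3837, -3.2765]  P^-=[1.4332 -0.0470; -0.0470 0.5983]  S=[1.7535]  K=[0.8131; 0.0278]  nu=[0.5479]  x^+=[0.0618, -3.2613]  P^+=[0.2740 -0.0866; -0.0866 0.5969]
step 2: x^-=[-0.1911, -3.6243]  P^-=[0.5181 -0.0768; -0.0768 0.8503]  S=[0.8353]  K=[0.6055; 0.0709]  nu=[3.3910]  x^+=[1.8623, -3.3839]  P^+=[0.2118 -0.1127; -0.1127 0.8461]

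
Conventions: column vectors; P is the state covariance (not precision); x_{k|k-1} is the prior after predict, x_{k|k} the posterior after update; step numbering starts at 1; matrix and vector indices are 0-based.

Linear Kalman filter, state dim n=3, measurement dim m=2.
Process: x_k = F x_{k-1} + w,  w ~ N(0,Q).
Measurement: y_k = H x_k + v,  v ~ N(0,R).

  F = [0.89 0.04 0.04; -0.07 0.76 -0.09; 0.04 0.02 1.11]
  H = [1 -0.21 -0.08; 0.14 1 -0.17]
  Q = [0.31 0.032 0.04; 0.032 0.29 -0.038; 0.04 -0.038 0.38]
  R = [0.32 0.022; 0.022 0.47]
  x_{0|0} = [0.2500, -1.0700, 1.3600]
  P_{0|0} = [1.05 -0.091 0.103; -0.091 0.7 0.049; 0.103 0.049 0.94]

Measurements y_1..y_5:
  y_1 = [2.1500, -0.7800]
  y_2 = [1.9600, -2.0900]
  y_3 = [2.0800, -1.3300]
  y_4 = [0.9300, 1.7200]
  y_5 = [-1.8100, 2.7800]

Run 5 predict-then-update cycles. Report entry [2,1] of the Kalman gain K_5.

step 1: x^-=[0.2341, -0.9531, 1.4982]  P^-=[1.1453 -0.0840 0.2220; -0.0840 0.7114 -0.0940; 0.2220 -0.0940 1.5513]  S=[1.5033 -0.0636; -0.0636 1.2465]  K=[0.7648 0.0699; -0.1263 0.5676; 0.0673 -0.2586]  nu=[1.8356, 0.3950]  x^+=[1.6656, -0.9607, 1.5197]  P^+=[0.2668 0.0387 0.1549; 0.0387 0.2767 0.1063; 0.1549 0.1063 1.4589]
step 2: x^-=[1.5047, -0.9835, 1.7342]  P^-=[0.5382 0.0346 0.2733; 0.0346 0.4462 -0.1023; 0.2733 -0.1023 2.1966]  S=[0.8303 0.0221; 0.0221 1.0217]  K=[0.6119 0.0489; -0.0736 0.4601; 0.1549 -0.4315]  nu=[0.3875, -1.0224]  x^+=[1.6918, -1.4824, 2.2354]  P^+=[0.2236 0.0429 0.2219; 0.0429 0.2269 0.1077; 0.2219 0.1077 1.9894]
step 3: x^-=[1.5358, -1.4462, 2.5194]  P^-=[0.5099 0.0312 0.3617; 0.0312 0.4218 -0.1600; 0.3617 -0.1600 2.8562]  S=[0.7904 0.0154; 0.0154 1.0302]  K=[0.5996 0.0309; -0.0651 0.4410; 0.2224 -0.5808]  nu=[0.4420, 0.3295]  x^+=[1.8110, -1.3297, 2.4263]  P^+=[0.2242 0.0439 0.2800; 0.0439 0.2189 0.1132; 0.2800 0.1132 2.4735]
step 4: x^-=[1.6557, -1.3557, 2.7390]  P^-=[0.5153 0.0252 0.4411; 0.0252 0.4210 -0.2086; 0.4411 -0.2086 3.4580]  S=[0.7878 0.0065; 0.0065 1.0580]  K=[0.6024 0.0174; -0.0627 0.4351; 0.2701 -0.6961]  nu=[-0.7912, 3.3095]  x^+=[1.2366, 0.1340, 0.2215]  P^+=[0.2289 0.0452 0.3284; 0.0452 0.2179 0.1241; 0.3284 0.1241 2.8904]
step 5: x^-=[1.1148, -0.0047, 0.2980]  P^-=[0.5233 0.0205 0.5081; 0.0205 0.4227 -0.2450; 0.5081 -0.2450 3.9764]  S=[0.7893 -0.0007; -0.0007 1.0828]  K=[0.6061 0.0072; -0.0613 0.4315; 0.3052 -0.7846]  nu=[-2.9019, 2.6793]  x^+=[-0.6246, 1.3292, -2.6898]  P^+=[0.2333 0.0466 0.3679; 0.0466 0.2181 0.1365; 0.3679 0.1365 3.2359]

K[2,1] = -0.7846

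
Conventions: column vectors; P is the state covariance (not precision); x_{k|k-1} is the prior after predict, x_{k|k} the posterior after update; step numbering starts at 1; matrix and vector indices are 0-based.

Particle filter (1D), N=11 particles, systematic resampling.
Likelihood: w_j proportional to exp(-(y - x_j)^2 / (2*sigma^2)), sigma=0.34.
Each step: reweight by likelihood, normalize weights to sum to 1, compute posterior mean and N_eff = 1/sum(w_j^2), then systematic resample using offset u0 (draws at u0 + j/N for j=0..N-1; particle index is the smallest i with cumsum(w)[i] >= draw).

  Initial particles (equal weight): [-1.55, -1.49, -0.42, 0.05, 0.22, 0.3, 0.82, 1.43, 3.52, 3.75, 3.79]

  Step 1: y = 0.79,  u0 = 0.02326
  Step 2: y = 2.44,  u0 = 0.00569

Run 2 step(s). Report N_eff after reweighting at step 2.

N_eff = 1.0117

step 1: w=[0.0000, 0.0000, 0.0010, 0.0503, 0.1318, 0.1902, 0.5353, 0.0914, 0.0000, 0.0000, 0.0000]  mean=0.6578  Neff=2.8491  idx=[3, 4, 5, 5, 6, 6, 6, 6, 6, 6, 7]
step 2: w=[0.0000, 0.0000, 0.0000, 0.0000, 0.0010, 0.0010, 0.0010, 0.0010, 0.0010, 0.0010, 0.9942]  mean=1.4265  Neff=1.0117  idx=[9, 10, 10, 10, 10, 10, 10, 10, 10, 10, 10]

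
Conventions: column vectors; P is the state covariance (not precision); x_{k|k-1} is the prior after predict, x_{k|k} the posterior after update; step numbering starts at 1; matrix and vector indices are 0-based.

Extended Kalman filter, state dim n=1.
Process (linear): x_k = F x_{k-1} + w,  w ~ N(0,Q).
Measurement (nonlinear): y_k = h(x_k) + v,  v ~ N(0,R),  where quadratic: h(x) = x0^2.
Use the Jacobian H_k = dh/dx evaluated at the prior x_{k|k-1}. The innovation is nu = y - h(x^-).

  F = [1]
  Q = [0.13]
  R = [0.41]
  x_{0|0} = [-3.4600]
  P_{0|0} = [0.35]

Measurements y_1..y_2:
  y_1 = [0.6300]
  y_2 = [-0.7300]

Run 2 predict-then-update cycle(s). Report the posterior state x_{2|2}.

step 1: x^-=[-3.4600]  P^-=[0.4800]  H_jac=[-6.9200]  S=[23.3955]  K=[-0.1420]  nu=[-11.3416]  x^+=[-1.8498]  P^+=[0.0084]
step 2: x^-=[-1.8498]  P^-=[0.1384]  H_jac=[-3.6995]  S=[2.3044]  K=[-0.2222]  nu=[-4.1516]  x^+=[-0.9272]  P^+=[0.0246]

x_post = [-0.9272]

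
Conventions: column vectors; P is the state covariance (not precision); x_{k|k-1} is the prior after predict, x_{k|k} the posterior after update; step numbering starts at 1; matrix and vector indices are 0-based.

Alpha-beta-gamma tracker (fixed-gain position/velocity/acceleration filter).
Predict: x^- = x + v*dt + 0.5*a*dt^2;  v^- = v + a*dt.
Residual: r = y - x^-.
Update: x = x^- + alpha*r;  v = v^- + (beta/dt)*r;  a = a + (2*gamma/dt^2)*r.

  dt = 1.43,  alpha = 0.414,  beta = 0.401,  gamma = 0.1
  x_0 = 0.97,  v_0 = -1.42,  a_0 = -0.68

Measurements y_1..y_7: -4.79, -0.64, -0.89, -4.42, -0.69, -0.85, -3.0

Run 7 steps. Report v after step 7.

v_post = 1.3982

step 1: x_pred=-1.7559  r=-3.0341  x^+=-3.0120  v^+=-3.2432  a^+=-0.9768
step 2: x_pred=-8.6485  r=8.0085  x^+=-5.3330  v^+=-2.3942  a^+=-0.1935
step 3: x_pred=-8.9546  r=8.0646  x^+=-5.6158  v^+=-0.4095  a^+=0.5953
step 4: x_pred=-5.5927  r=1.1727  x^+=-5.1072  v^+=0.7706  a^+=0.7100
step 5: x_pred=-3.2793  r=2.5893  x^+=-2.2073  v^+=2.5120  a^+=0.9632
step 6: x_pred=2.3696  r=-3.2196  x^+=1.0367  v^+=2.9865  a^+=0.6483
step 7: x_pred=5.9703  r=-8.9703  x^+=2.2566  v^+=1.3982  a^+=-0.2290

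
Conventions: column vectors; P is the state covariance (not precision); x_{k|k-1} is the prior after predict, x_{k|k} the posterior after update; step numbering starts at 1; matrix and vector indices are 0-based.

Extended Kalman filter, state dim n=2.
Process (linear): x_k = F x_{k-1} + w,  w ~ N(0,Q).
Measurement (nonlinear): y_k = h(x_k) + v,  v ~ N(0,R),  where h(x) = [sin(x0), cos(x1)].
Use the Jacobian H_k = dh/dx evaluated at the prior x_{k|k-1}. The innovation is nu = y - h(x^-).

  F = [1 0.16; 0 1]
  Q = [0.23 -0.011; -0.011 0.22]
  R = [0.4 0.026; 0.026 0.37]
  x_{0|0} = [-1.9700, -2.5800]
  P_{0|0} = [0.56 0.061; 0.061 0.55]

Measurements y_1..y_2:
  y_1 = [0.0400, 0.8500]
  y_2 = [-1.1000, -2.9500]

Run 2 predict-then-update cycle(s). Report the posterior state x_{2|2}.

x_post = [-2.5558, -3.4122]

step 1: x^-=[-2.3828, -2.5800]  P^-=[0.8236 0.1380; 0.1380 0.7700]  H_jac=[-0.7257 0.0000; 0.0000 0.5325]  S=[0.8337 -0.0273; -0.0273 0.5884]  K=[-0.7139 0.0917; -0.0974 0.6924]  nu=[0.7280, 1.6964]  x^+=[-2.7469, -1.4763]  P^+=[0.3902 0.0289; 0.0289 0.4763]
step 2: x^-=[-2.9831, -1.4763]  P^-=[0.6416 0.0941; 0.0941 0.6963]  H_jac=[-0.9875 0.0000; 0.0000 0.9955]  S=[1.0257 -0.0665; -0.0665 1.0601]  K=[-0.6145 0.0498; -0.0484 0.6509]  nu=[-0.9422, -3.0443]  x^+=[-2.5558, -3.4122]  P^+=[0.2476 0.0025; 0.0025 0.2406]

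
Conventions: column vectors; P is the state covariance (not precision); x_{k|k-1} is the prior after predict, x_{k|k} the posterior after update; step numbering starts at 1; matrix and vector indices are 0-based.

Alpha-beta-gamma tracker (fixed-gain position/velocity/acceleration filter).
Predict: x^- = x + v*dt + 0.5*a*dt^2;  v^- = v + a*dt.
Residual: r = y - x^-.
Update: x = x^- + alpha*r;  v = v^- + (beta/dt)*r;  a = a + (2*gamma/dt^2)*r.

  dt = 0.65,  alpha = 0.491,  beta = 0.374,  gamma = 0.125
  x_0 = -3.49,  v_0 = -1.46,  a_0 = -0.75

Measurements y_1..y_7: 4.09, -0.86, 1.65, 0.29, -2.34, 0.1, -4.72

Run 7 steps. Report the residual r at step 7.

resid = 0.9599

step 1: x_pred=-4.5974  r=8.6874  x^+=-0.3319  v^+=3.0511  a^+=4.3905
step 2: x_pred=2.5788  r=-3.4388  x^+=0.8904  v^+=3.9263  a^+=2.3557
step 3: x_pred=3.9401  r=-2.2901  x^+=2.8157  v^+=4.1398  a^+=1.0006
step 4: x_pred=5.7179  r=-5.4279  x^+=3.0528  v^+=1.6671  a^+=-2.2112
step 5: x_pred=3.6693  r=-6.0093  x^+=0.7187  v^+=-3.2278  a^+=-5.7670
step 6: x_pred=-2.5976  r=2.6976  x^+=-1.2731  v^+=-5.4242  a^+=-4.1707
step 7: x_pred=-5.6799  r=0.9599  x^+=-5.2086  v^+=-7.5829  a^+=-3.6028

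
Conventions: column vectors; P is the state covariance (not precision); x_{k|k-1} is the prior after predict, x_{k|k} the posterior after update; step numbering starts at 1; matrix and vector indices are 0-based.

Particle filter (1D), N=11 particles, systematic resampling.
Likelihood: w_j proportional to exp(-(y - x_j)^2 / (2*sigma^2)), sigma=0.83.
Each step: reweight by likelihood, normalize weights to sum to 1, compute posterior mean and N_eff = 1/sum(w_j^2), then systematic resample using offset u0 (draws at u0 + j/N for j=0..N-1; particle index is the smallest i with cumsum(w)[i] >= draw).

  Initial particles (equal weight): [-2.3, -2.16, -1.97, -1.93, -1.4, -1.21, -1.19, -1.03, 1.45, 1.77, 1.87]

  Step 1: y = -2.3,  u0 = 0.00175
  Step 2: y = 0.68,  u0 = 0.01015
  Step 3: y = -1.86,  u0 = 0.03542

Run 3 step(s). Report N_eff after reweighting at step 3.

N_eff = 10.8677

step 1: w=[0.1814, 0.1789, 0.1676, 0.1643, 0.1008, 0.0766, 0.0742, 0.0563, 0.0000, 0.0000, 0.0000]  mean=-1.8308  Neff=6.9120  idx=[0, 0, 1, 1, 2, 2, 3, 3, 4, 5, 6]
step 2: w=[0.0068, 0.0068, 0.0123, 0.0123, 0.0263, 0.0263, 0.0306, 0.0306, 0.1861, 0.3218, 0.3399]  mean=-1.3610  Neff=3.8856  idx=[1, 6, 8, 8, 9, 9, 9, 9, 10, 10, 10]
step 3: w=[0.1000, 0.1147, 0.0987, 0.0987, 0.0847, 0.0847, 0.0847, 0.0847, 0.0831, 0.0831, 0.0831]  mean=-1.4341  Neff=10.8677  idx=[0, 1, 2, 2, 3, 4, 5, 7, 8, 9, 10]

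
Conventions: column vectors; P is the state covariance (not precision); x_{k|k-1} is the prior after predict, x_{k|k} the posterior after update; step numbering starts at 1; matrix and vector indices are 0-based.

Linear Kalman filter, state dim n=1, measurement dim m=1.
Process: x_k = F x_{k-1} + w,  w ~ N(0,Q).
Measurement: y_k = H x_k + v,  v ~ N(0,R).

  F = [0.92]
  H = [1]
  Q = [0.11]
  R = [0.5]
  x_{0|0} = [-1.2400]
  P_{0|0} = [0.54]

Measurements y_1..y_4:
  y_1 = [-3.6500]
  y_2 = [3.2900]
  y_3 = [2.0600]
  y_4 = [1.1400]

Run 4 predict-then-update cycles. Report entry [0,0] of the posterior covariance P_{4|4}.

step 1: x^-=[-1.1408]  P^-=[0.5671]  S=[1.0671]  K=[0.5314]  nu=[-2.5092]  x^+=[-2.4742]  P^+=[0.2657]
step 2: x^-=[-2.2763]  P^-=[0.3349]  S=[0.8349]  K=[0.4011]  nu=[5.5663]  x^+=[-0.0435]  P^+=[0.2006]
step 3: x^-=[-0.0400]  P^-=[0.2798]  S=[0.7798]  K=[0.3588]  nu=[2.1000]  x^+=[0.7134]  P^+=[0.1794]
step 4: x^-=[0.6563]  P^-=[0.2618]  S=[0.7618]  K=[0.3437]  nu=[0.4837]  x^+=[0.8226]  P^+=[0.1718]

P_post[0,0] = 0.1718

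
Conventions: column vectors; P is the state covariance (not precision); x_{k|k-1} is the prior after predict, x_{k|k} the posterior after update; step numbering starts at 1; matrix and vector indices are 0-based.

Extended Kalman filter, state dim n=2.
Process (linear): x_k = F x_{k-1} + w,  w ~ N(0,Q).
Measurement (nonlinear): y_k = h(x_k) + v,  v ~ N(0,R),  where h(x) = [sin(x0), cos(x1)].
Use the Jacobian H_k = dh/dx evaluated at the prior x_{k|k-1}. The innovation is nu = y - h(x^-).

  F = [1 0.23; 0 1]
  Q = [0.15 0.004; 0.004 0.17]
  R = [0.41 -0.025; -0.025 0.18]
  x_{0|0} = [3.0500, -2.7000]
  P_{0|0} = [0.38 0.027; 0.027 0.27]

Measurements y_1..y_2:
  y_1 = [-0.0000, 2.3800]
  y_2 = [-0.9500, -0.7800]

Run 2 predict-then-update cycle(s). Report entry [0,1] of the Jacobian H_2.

H_jac[0,1] = 0.0000

step 1: x^-=[2.4290, -2.7000]  P^-=[0.5567 0.0931; 0.0931 0.4400]  H_jac=[-0.7567 0.0000; 0.0000 0.4274]  S=[0.7287 -0.0551; -0.0551 0.2604]  K=[-0.5757 0.0310; -0.0427 0.7132]  nu=[-0.6538, 3.2841]  x^+=[2.9071, -0.3299]  P^+=[0.3130 0.0467; 0.0467 0.3029]
step 2: x^-=[2.8312, -0.3299]  P^-=[0.5005 0.1204; 0.1204 0.4729]  H_jac=[-0.9522 0.0000; 0.0000 0.3239]  S=[0.8638 -0.0621; -0.0621 0.2296]  K=[-0.5502 0.0209; -0.0864 0.6437]  nu=[-1.2554, -1.7261]  x^+=[3.4858, -1.3325]  P^+=[0.2375 0.0541; 0.0541 0.3644]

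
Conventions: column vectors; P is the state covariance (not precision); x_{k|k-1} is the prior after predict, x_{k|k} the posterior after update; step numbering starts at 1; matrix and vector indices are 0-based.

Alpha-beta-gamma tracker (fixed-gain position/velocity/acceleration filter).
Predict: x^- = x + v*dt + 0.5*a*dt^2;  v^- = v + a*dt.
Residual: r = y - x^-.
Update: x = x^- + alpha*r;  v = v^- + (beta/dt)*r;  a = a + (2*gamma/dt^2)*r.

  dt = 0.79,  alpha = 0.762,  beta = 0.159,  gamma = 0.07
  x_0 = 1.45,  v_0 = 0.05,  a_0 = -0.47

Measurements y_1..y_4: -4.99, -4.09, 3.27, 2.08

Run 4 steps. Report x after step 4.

x_post = 1.4480

step 1: x_pred=1.3428  r=-6.3328  x^+=-3.4828  v^+=-1.5959  a^+=-1.8906
step 2: x_pred=-5.3335  r=1.2435  x^+=-4.3860  v^+=-2.8392  a^+=-1.6117
step 3: x_pred=-7.1318  r=10.4018  x^+=0.7944  v^+=-2.0189  a^+=0.7217
step 4: x_pred=-0.5753  r=2.6553  x^+=1.4480  v^+=-0.9143  a^+=1.3174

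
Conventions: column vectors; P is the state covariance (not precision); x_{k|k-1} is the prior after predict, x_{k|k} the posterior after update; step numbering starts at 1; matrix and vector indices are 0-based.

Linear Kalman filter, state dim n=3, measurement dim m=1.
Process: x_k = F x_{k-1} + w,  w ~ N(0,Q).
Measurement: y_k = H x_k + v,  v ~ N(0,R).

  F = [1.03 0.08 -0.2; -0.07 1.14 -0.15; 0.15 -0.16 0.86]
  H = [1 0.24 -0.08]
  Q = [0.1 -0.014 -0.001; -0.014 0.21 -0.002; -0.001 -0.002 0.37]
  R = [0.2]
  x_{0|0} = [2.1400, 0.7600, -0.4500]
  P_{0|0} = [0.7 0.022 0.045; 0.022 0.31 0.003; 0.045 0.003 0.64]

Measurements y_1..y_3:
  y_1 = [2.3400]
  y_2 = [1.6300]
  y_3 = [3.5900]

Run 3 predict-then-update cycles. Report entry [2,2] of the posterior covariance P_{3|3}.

step 1: x^-=[2.3550, 0.7841, -0.1876]  P^-=[0.8552 0.0017 0.0286; 0.0017 0.6271 -0.1452; 0.0286 -0.1452 0.8768]  S=[1.0987]  K=[0.7766; 0.1491; -0.0696]  nu=[-0.2182]  x^+=[2.1855, 0.7516, -0.1724]  P^+=[0.1925 -0.1255 0.0879; -0.1255 0.6027 -0.1338; 0.0879 -0.1338 0.8714]
step 2: x^-=[2.3457, 0.7297, 0.0593]  P^-=[0.2903 -0.0737 -0.0479; -0.0737 1.0814 -0.3909; -0.0479 -0.3909 1.0998]  S=[0.5469]  K=[0.5054; 0.3969; -0.4200]  nu=[-0.8861]  x^+=[1.8978, 0.3779, 0.4315]  P^+=[0.1506 -0.1834 0.0682; -0.1834 0.9953 -0.2997; 0.0682 -0.2997 1.0033]
step 3: x^-=[1.8987, 0.2333, 0.5953]  P^-=[0.2575 -0.0560 -0.1069; -0.0560 1.6600 -0.6546; -0.1069 -0.6546 1.2498]  S=[0.5765]  K=[0.4382; 0.6847; -0.6314]  nu=[1.6829]  x^+=[2.6362, 1.3856, -0.4672]  P^+=[0.1468 -0.2290 0.0526; -0.2290 1.3897 -0.4054; 0.0526 -0.4054 1.0200]

P_post[2,2] = 1.0200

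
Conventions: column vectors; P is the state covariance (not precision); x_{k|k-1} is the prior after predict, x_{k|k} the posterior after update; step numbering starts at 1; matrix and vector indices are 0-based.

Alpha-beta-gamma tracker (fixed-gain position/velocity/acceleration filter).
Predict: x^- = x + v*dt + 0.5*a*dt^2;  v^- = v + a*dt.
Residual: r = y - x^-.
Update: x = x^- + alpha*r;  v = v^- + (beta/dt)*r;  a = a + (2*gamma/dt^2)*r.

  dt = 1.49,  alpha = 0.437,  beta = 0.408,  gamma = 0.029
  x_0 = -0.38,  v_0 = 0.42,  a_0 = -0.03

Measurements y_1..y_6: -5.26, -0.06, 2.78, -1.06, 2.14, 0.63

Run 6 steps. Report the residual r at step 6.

step 1: x_pred=0.2125  r=-5.4725  x^+=-2.1790  v^+=-1.1232  a^+=-0.1730
step 2: x_pred=-4.0446  r=3.9846  x^+=-2.3033  v^+=-0.2899  a^+=-0.0689
step 3: x_pred=-2.8117  r=5.5917  x^+=-0.3681  v^+=1.1387  a^+=0.0772
step 4: x_pred=1.4142  r=-2.4742  x^+=0.3330  v^+=0.5762  a^+=0.0126
step 5: x_pred=1.2055  r=0.9345  x^+=1.6139  v^+=0.8508  a^+=0.0370
step 6: x_pred=2.9227  r=-2.2927  x^+=1.9208  v^+=0.2781  a^+=-0.0229

resid = -2.2927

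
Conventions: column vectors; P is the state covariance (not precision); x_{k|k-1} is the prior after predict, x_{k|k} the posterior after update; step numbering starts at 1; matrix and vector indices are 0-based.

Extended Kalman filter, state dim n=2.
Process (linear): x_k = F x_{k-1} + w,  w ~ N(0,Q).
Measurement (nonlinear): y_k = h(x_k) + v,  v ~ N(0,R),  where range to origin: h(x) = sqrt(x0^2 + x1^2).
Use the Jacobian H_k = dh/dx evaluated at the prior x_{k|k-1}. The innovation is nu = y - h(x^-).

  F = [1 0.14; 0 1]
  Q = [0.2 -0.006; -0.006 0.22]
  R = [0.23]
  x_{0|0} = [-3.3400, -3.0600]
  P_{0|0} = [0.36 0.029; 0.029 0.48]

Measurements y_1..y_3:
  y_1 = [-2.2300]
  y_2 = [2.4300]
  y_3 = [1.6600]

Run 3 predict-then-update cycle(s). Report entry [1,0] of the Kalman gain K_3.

step 1: x^-=[-3.7684, -3.0600]  P^-=[0.5775 0.0902; 0.0902 0.7000]  H_jac=[-0.7763 -0.6304]  S=[0.9445]  K=[-0.5349; -0.5413]  nu=[-7.0843]  x^+=[0.0210, 0.7750]  P^+=[0.3073 -0.1833; -0.1833 0.4232]
step 2: x^-=[0.1295, 0.7750]  P^-=[0.4643 -0.1300; -0.1300 0.6432]  H_jac=[0.1648 0.9863]  S=[0.8261]  K=[-0.0626; 0.7420]  nu=[1.6443]  x^+=[0.0265, 1.9951]  P^+=[0.4610 -0.0916; -0.0916 0.1883]
step 3: x^-=[0.3058, 1.9951]  P^-=[0.6391 -0.0713; -0.0713 0.4083]  H_jac=[0.1515 0.9885]  S=[0.6223]  K=[0.0424; 0.6313]  nu=[-0.3584]  x^+=[0.2906, 1.7689]  P^+=[0.6380 -0.0879; -0.0879 0.1604]

K[1,0] = 0.6313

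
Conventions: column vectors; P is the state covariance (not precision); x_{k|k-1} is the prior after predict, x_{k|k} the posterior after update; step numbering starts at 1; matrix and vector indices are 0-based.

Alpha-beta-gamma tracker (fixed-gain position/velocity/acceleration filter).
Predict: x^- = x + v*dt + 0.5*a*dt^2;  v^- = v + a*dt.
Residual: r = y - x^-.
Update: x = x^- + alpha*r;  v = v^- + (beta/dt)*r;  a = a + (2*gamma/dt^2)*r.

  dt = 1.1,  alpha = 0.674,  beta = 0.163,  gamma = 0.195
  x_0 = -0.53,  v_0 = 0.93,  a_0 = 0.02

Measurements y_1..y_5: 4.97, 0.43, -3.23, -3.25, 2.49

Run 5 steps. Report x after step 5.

step 1: x_pred=0.5051  r=4.4649  x^+=3.5144  v^+=1.6136  a^+=1.4591
step 2: x_pred=6.1722  r=-5.7422  x^+=2.3019  v^+=2.3677  a^+=-0.3917
step 3: x_pred=4.6695  r=-7.8995  x^+=-0.6548  v^+=0.7663  a^+=-2.9378
step 4: x_pred=-1.5892  r=-1.6608  x^+=-2.7086  v^+=-2.7114  a^+=-3.4731
step 5: x_pred=-7.7923  r=10.2823  x^+=-0.8620  v^+=-5.0081  a^+=-0.1590

x_post = -0.8620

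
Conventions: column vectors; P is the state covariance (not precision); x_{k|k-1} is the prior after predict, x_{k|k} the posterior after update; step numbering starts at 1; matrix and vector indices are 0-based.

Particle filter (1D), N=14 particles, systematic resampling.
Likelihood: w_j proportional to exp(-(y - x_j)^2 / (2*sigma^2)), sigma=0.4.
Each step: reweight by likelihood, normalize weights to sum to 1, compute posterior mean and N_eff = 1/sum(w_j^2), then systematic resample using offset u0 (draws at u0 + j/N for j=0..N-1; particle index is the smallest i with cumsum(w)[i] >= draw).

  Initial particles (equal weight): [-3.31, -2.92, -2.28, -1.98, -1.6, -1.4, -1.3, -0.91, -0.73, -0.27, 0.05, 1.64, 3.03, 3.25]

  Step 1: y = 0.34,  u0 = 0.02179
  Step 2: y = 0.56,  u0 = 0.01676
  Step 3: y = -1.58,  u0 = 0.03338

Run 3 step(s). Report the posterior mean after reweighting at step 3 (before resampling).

post_mean = -0.1929

step 1: w=[0.0000, 0.0000, 0.0000, 0.0000, 0.0000, 0.0001, 0.0002, 0.0067, 0.0249, 0.2785, 0.6850, 0.0045, 0.0000, 0.0000]  mean=-0.0582  Neff=1.8264  idx=[8, 9, 9, 9, 9, 10, 10, 10, 10, 10, 10, 10, 10, 10]
step 2: w=[0.0012, 0.0260, 0.0260, 0.0260, 0.0260, 0.0994, 0.0994, 0.0994, 0.0994, 0.0994, 0.0994, 0.0994, 0.0994, 0.0994]  mean=0.0157  Neff=10.9117  idx=[1, 4, 5, 6, 6, 7, 8, 9, 9, 10, 11, 12, 12, 13]
step 3: w=[0.3796, 0.3796, 0.0201, 0.0201, 0.0201, 0.0201, 0.0201, 0.0201, 0.0201, 0.0201, 0.0201, 0.0201, 0.0201, 0.0201]  mean=-0.1929  Neff=3.4128  idx=[0, 0, 0, 0, 0, 1, 1, 1, 1, 1, 1, 4, 8, 12]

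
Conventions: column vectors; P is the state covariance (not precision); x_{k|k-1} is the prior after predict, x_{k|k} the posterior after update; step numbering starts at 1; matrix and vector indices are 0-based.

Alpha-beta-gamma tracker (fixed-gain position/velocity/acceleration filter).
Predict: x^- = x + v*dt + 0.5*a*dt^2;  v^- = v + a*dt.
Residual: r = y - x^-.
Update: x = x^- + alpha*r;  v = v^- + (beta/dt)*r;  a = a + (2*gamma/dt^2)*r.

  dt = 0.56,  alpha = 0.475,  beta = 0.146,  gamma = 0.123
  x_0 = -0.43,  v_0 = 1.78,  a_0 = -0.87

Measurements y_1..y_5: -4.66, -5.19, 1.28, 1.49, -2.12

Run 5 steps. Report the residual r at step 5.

resid = 1.2766

step 1: x_pred=0.4304  r=-5.0904  x^+=-1.9875  v^+=-0.0343  a^+=-4.8631
step 2: x_pred=-2.7693  r=-2.4207  x^+=-3.9191  v^+=-3.3888  a^+=-6.7620
step 3: x_pred=-6.8771  r=8.1571  x^+=-3.0025  v^+=-5.0488  a^+=-0.3632
step 4: x_pred=-5.8868  r=7.3768  x^+=-2.3828  v^+=-3.3290  a^+=5.4234
step 5: x_pred=-3.3966  r=1.2766  x^+=-2.7902  v^+=0.0410  a^+=6.4249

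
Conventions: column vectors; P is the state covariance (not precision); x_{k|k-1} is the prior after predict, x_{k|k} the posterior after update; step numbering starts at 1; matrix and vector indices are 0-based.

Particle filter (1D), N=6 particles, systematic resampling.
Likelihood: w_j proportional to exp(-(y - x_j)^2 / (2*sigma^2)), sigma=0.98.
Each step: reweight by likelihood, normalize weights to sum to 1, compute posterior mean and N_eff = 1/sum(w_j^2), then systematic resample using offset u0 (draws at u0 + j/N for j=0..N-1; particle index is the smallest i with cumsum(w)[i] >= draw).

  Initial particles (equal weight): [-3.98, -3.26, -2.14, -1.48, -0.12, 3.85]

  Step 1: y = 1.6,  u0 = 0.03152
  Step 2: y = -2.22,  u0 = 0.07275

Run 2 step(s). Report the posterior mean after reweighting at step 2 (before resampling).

step 1: w=[0.0000, 0.0000, 0.0023, 0.0244, 0.7294, 0.2439]  mean=0.8103  Neff=1.6890  idx=[4, 4, 4, 4, 4, 5]
step 2: w=[0.2000, 0.2000, 0.2000, 0.2000, 0.2000, 0.0000]  mean=-0.1200  Neff=5.0000  idx=[0, 1, 2, 2, 3, 4]

post_mean = -0.1200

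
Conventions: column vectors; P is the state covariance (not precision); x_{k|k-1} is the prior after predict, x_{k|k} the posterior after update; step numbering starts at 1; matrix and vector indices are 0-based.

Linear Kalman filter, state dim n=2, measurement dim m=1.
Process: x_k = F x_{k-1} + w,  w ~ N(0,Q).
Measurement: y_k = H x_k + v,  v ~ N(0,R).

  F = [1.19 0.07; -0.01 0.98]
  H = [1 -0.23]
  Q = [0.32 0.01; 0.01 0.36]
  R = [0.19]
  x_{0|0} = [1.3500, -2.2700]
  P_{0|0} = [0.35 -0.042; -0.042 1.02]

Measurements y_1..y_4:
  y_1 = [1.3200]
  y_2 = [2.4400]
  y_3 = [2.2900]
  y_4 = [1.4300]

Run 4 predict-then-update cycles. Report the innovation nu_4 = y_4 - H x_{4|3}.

innov = [-1.0874]

step 1: x^-=[1.4476, -2.2381]  P^-=[0.8136 0.0269; 0.0269 1.3405]  S=[1.0622]  K=[0.7602; -0.2650]  nu=[-0.6424]  x^+=[0.9593, -2.0679]  P^+=[0.1998 0.2408; 0.2408 1.2659]
step 2: x^-=[0.9968, -2.0361]  P^-=[0.6493 0.3751; 0.3751 1.5711]  S=[0.7498]  K=[0.7508; 0.0184]  nu=[0.9749]  x^+=[1.7288, -2.0182]  P^+=[0.2266 0.3648; 0.3648 1.5708]
step 3: x^-=[1.9160, -1.9951]  P^-=[0.7093 0.5402; 0.5402 1.8615]  S=[0.7493]  K=[0.7808; 0.1496]  nu=[-0.0849]  x^+=[1.8497, -2.0078]  P^+=[0.2525 0.4527; 0.4527 1.8447]
step 4: x^-=[2.0606, -1.9862]  P^-=[0.7620 0.6612; 0.6612 2.1228]  S=[0.7602]  K=[0.8024; 0.2275]  nu=[-1.0874]  x^+=[1.1881, -2.2335]  P^+=[0.2726 0.5224; 0.5224 2.0835]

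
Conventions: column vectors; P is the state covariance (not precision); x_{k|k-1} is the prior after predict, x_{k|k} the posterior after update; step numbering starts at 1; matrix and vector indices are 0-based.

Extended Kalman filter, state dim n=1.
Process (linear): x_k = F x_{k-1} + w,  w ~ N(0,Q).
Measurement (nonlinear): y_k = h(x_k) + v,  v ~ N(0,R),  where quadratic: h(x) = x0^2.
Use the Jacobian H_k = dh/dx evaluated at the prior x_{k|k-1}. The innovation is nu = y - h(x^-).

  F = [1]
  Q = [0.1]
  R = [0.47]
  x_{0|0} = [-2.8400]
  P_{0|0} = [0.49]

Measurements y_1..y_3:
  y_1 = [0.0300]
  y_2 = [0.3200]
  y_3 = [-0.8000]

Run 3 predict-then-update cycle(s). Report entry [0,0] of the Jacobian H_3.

H_jac[0,0] = -2.0826

step 1: x^-=[-2.8400]  P^-=[0.5900]  H_jac=[-5.6800]  S=[19.5048]  K=[-0.1718]  nu=[-8.0356]  x^+=[-1.4594]  P^+=[0.0142]
step 2: x^-=[-1.4594]  P^-=[0.1142]  H_jac=[-2.9187]  S=[1.4430]  K=[-0.2310]  nu=[-1.8098]  x^+=[-1.0413]  P^+=[0.0372]
step 3: x^-=[-1.0413]  P^-=[0.1372]  H_jac=[-2.0826]  S=[1.0650]  K=[-0.2683]  nu=[-1.8843]  x^+=[-0.5358]  P^+=[0.0605]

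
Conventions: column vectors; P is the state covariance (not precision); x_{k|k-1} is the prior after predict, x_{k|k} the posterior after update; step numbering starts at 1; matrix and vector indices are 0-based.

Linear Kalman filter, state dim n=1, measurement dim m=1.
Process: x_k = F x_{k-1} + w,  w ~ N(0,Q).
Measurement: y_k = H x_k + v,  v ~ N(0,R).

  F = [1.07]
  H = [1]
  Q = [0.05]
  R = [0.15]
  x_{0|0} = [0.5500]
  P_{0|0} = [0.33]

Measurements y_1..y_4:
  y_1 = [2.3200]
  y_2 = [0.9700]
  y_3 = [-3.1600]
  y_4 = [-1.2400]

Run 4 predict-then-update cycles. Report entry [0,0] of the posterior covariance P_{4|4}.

step 1: x^-=[0.5885]  P^-=[0.4278]  S=[0.5778]  K=[0.7404]  nu=[1.7315]  x^+=[1.8705]  P^+=[0.1111]
step 2: x^-=[2.0014]  P^-=[0.1772]  S=[0.3272]  K=[0.5415]  nu=[-1.0314]  x^+=[1.4429]  P^+=[0.0812]
step 3: x^-=[1.5439]  P^-=[0.1430]  S=[0.2930]  K=[0.4880]  nu=[-4.7039]  x^+=[-0.7518]  P^+=[0.0732]
step 4: x^-=[-0.8044]  P^-=[0.1338]  S=[0.2838]  K=[0.4715]  nu=[-0.4356]  x^+=[-1.0098]  P^+=[0.0707]

P_post[0,0] = 0.0707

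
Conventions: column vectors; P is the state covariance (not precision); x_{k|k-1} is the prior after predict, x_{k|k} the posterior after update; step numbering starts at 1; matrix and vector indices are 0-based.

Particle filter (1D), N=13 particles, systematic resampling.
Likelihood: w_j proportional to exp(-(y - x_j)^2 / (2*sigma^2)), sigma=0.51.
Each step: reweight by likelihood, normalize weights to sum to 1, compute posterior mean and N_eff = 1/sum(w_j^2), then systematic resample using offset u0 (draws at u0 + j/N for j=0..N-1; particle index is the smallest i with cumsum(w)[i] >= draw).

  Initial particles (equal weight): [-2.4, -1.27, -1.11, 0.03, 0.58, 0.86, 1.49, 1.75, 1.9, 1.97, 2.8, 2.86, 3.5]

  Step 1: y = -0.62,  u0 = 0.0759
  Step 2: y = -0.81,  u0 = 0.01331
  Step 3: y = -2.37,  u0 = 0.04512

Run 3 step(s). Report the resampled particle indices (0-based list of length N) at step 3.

resampled_idx = [0, 0, 1, 2, 2, 3, 3, 4, 5, 6, 8, 9, 10]

step 1: w=[0.0014, 0.2777, 0.3944, 0.2777, 0.0393, 0.0093, 0.0001, 0.0000, 0.0000, 0.0000, 0.0000, 0.0000, 0.0000]  mean=-0.7546  Neff=3.2107  idx=[1, 1, 1, 2, 2, 2, 2, 2, 3, 3, 3, 3, 5]
step 2: w=[0.0920, 0.0920, 0.0920, 0.1162, 0.1162, 0.1162, 0.1162, 0.1162, 0.0356, 0.0356, 0.0356, 0.0356, 0.0006]  mean=-0.9906  Neff=10.2069  idx=[0, 0, 1, 2, 3, 4, 4, 5, 6, 6, 7, 8, 10]
step 3: w=[0.1354, 0.1354, 0.1354, 0.1354, 0.0655, 0.0655, 0.0655, 0.0655, 0.0655, 0.0655, 0.0655, 0.0000, 0.0000]  mean=-1.1966  Neff=9.6783  idx=[0, 0, 1, 2, 2, 3, 3, 4, 5, 6, 8, 9, 10]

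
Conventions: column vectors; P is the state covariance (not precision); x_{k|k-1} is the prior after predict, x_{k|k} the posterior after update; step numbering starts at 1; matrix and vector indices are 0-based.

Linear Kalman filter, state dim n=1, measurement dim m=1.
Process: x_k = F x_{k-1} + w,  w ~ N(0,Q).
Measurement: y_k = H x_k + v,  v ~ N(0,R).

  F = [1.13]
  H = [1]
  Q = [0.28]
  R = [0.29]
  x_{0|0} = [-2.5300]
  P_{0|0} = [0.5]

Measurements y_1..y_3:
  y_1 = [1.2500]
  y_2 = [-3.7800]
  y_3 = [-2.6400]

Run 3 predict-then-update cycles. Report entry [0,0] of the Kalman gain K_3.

K[0,0] = 0.6438

step 1: x^-=[-2.8589]  P^-=[0.9184]  S=[1.2084]  K=[0.7600]  nu=[4.1089]  x^+=[0.2640]  P^+=[0.2204]
step 2: x^-=[0.2983]  P^-=[0.5614]  S=[0.8514]  K=[0.6594]  nu=[-4.0783]  x^+=[-2.3909]  P^+=[0.1912]
step 3: x^-=[-2.7018]  P^-=[0.5242]  S=[0.8142]  K=[0.6438]  nu=[0.0618]  x^+=[-2.6620]  P^+=[0.1867]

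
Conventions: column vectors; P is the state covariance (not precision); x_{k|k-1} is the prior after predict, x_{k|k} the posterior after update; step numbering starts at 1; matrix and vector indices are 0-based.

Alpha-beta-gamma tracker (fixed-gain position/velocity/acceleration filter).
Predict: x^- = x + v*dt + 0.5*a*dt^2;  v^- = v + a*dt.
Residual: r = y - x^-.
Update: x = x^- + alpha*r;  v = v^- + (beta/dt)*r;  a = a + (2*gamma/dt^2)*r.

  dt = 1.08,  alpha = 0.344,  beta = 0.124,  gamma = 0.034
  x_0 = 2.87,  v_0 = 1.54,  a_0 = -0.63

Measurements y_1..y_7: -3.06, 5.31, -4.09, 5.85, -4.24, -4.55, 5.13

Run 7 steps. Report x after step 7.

x_post = -4.9676

step 1: x_pred=4.1658  r=-7.2258  x^+=1.6801  v^+=0.0300  a^+=-1.0513
step 2: x_pred=1.0994  r=4.2106  x^+=2.5478  v^+=-0.6219  a^+=-0.8058
step 3: x_pred=1.4062  r=-5.4962  x^+=-0.4845  v^+=-2.1232  a^+=-1.1262
step 4: x_pred=-3.4344  r=9.2844  x^+=-0.2406  v^+=-2.2736  a^+=-0.5849
step 5: x_pred=-3.0371  r=-1.2029  x^+=-3.4509  v^+=-3.0434  a^+=-0.6551
step 6: x_pred=-7.1198  r=2.5698  x^+=-6.2358  v^+=-3.4558  a^+=-0.5052
step 7: x_pred=-10.2627  r=15.3927  x^+=-4.9676  v^+=-2.2342  a^+=0.3921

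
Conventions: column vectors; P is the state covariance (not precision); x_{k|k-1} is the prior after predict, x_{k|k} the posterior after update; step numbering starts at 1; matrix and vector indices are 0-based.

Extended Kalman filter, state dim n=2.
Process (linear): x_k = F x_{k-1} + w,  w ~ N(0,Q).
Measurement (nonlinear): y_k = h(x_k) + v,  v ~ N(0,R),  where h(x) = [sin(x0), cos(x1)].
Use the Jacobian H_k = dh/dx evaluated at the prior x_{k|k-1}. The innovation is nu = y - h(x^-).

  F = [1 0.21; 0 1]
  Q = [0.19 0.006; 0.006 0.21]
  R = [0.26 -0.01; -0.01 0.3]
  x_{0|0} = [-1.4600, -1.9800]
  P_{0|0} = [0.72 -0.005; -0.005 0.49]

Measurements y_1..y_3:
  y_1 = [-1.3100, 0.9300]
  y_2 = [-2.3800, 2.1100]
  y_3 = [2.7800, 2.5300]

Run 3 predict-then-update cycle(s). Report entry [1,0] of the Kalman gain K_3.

step 1: x^-=[-1.8758, -1.9800]  P^-=[0.9295 0.1039; 0.1039 0.7000]  H_jac=[-0.3003 0.0000; 0.0000 0.9174]  S=[0.3438 -0.0386; -0.0386 0.8892]  K=[-0.8037 0.0723; -0.0097 0.7218]  nu=[-0.3562, 1.3279]  x^+=[-1.4936, -1.0181]  P^+=[0.6983 0.0324; 0.0324 0.2361]
step 2: x^-=[-1.7074, -1.0181]  P^-=[0.9123 0.0880; 0.0880 0.4461]  H_jac=[-0.1361 0.0000; 0.0000 0.8511]  S=[0.2769 -0.0202; -0.0202 0.6232]  K=[-0.4408 0.1059; 0.0012 0.6094]  nu=[-1.3893, 1.5850]  x^+=[-0.9271, -0.0539]  P^+=[0.8496 0.0425; 0.0425 0.2148]
step 3: x^-=[-0.9385, -0.0539]  P^-=[1.0669 0.0936; 0.0936 0.4248]  H_jac=[0.5910 0.0000; 0.0000 0.0539]  S=[0.6327 -0.0070; -0.0070 0.3012]  K=[0.9971 0.0400; 0.0883 0.0780]  nu=[3.5866, 1.5315]  x^+=[2.6991, 0.3823]  P^+=[0.4380 0.0375; 0.0375 0.4181]

K[1,0] = 0.0883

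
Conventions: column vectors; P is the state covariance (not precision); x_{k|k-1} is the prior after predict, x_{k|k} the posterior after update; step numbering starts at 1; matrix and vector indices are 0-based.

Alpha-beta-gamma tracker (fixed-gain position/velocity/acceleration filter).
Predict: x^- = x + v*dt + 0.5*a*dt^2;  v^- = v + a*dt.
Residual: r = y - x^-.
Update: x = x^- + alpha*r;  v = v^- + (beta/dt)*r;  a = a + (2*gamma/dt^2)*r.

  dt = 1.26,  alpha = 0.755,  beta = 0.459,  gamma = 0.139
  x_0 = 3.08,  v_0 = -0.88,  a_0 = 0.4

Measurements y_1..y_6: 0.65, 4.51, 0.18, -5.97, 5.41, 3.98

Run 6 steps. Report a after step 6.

a_post = 1.1146

step 1: x_pred=2.2887  r=-1.6387  x^+=1.0515  v^+=-0.9730  a^+=0.1130
step 2: x_pred=-0.0847  r=4.5947  x^+=3.3843  v^+=0.8433  a^+=0.9176
step 3: x_pred=5.1752  r=-4.9952  x^+=1.4038  v^+=0.1798  a^+=0.0429
step 4: x_pred=1.6644  r=-7.6344  x^+=-4.0996  v^+=-2.5473  a^+=-1.2939
step 5: x_pred=-8.3362  r=13.7462  x^+=2.0422  v^+=0.8300  a^+=1.1131
step 6: x_pred=3.9715  r=0.0085  x^+=3.9779  v^+=2.2356  a^+=1.1146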